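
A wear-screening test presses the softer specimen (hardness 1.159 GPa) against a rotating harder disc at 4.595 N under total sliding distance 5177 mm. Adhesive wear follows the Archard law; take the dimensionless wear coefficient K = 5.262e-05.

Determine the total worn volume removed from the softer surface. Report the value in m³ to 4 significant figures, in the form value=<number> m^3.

The intermediates appear rounded. All working math holds full precision — a lone final rounding: four significant digits.
Path length L = 5177 mm = 5.177 m.
Hardness H = 1.159 GPa = 1.159e+09 Pa.
Restated in SI base units: W = 4.595 N, H = 1.159e+09 Pa, K = 5.262e-05.
Volume removed: V = K·W·L/H = 5.262e-05 · 4.595 · 5.177 / 1.159e+09 = 1.080e-12 m³.

value=1.080e-12 m^3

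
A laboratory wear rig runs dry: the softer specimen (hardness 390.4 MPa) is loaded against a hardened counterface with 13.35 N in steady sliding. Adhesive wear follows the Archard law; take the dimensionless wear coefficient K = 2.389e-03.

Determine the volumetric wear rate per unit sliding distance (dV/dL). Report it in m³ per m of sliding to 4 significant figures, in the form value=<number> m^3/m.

The intermediates appear rounded. The algebra runs at full precision; one last rounding to four significant figures.
Hardness H = 390.4 MPa = 3.904e+08 Pa.
SI base units throughout: W = 13.35 N, H = 3.904e+08 Pa, K = 2.389e-03.
Wear rate dV/dL = K·W/H: 2.389e-03 · 13.35 / 3.904e+08 = 8.169e-11 m³/m.

value=8.169e-11 m^3/m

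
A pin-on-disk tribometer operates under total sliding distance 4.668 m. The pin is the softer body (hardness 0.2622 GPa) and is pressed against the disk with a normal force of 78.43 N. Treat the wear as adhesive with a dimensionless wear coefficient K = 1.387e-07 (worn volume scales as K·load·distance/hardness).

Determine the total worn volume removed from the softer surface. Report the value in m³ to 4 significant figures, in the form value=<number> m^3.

Displayed values are rounded — the algebra runs at exact precision; one last rounding: four significant figures.
Hardness H = 0.2622 GPa = 2.622e+08 Pa.
In SI base units: W = 78.43 N, H = 2.622e+08 Pa, K = 1.387e-07.
By Archard's law, V = K·W·L/H = 1.387e-07 · 78.43 · 4.668 / 2.622e+08 = 1.937e-13 m³.

value=1.937e-13 m^3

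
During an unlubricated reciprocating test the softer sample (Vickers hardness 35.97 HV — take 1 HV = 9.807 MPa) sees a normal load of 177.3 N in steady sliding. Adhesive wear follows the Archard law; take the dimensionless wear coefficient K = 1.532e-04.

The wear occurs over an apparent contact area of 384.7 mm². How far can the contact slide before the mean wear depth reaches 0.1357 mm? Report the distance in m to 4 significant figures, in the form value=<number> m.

The algebra maintains full float precision. Intermediate values are printed rounded. Rounded just once, at 4 significant figures.
Hardness H = 35.97 HV × 9.807 MPa/HV = 352.8 MPa = 3.528e+08 Pa.
Contact area A = 384.7 mm² = 3.847e-04 m².
Depth limit h_lim = 0.1357 mm = 1.357e-04 m.
In SI base units, W = 177.3 N, H = 3.528e+08 Pa, K = 1.532e-04.
Volume at the limit: V_lim = h_lim·A = 1.357e-04 · 3.847e-04 = 5.220e-08 m³.
Sliding life L = V_lim·H/(K·W) = 5.220e-08 · 3.528e+08 / (1.532e-04 · 177.3) = 678.0 m.

value=678.0 m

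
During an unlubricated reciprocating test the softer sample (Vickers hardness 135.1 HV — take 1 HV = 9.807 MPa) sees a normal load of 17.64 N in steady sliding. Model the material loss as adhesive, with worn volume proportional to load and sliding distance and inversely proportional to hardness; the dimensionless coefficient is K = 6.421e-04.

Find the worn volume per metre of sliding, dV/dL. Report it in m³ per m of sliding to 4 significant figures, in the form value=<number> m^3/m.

value=8.549e-12 m^3/m

Displayed values are rounded; all working math maintains full precision; a single final rounding, at four significant figures.
Convert: Hardness H = 135.1 HV × 9.807 MPa/HV = 1325 MPa = 1.325e+09 Pa.
Working in SI base units: W = 17.64 N, H = 1.325e+09 Pa, K = 6.421e-04.
Volumetric rate dV/dL = K·W/H — distance-free: 6.421e-04 · 17.64 / 1.325e+09 = 8.549e-12 m³/m.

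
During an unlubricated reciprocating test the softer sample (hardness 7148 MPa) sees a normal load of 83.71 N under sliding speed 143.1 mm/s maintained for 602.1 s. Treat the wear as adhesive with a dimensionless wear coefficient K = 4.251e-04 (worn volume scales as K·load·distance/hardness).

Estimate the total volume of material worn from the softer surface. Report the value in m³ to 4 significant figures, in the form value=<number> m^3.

All working math holds exact precision. Intermediates are displayed rounded; one last rounding, at four significant figures.
Sliding speed v = 143.1 mm/s = 0.1431 m/s. Distance L = v·t = 0.1431 m/s × 602.1 s = 86.16 m.
Hardness H = 7148 MPa = 7.148e+09 Pa.
SI base units throughout: W = 83.71 N, H = 7.148e+09 Pa, K = 4.251e-04.
Wear volume V = K·W·L/H = 4.251e-04 · 83.71 · 86.16 / 7.148e+09 = 4.289e-10 m³.

value=4.289e-10 m^3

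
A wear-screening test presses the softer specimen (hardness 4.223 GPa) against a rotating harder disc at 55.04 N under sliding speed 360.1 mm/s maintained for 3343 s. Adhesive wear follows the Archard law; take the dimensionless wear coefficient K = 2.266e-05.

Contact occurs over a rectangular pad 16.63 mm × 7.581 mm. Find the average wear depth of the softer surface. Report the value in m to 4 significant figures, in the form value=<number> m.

value=2.820e-06 m

Every step keeps exact precision, and displayed values are rounded — a lone final rounding, at four significant figures.
Sliding speed v = 360.1 mm/s = 0.3601 m/s. Total distance L = v·t = 0.3601 m/s × 3343 s = 1204 m.
Hardness H = 4.223 GPa = 4.223e+09 Pa.
Pad sides 16.63 mm × 7.581 mm = 0.01663 m × 0.007581 m. Contact area A = 0.01663 m × 0.007581 m = 1.261e-04 m².
Working in SI base units: W = 55.04 N, H = 4.223e+09 Pa, K = 2.266e-05.
Volume removed: V = K·W·L/H = 2.266e-05 · 55.04 · 1204 / 4.223e+09 = 3.555e-10 m³.
Average depth h = V/A = 3.555e-10 / 1.261e-04 = 2.820e-06 m.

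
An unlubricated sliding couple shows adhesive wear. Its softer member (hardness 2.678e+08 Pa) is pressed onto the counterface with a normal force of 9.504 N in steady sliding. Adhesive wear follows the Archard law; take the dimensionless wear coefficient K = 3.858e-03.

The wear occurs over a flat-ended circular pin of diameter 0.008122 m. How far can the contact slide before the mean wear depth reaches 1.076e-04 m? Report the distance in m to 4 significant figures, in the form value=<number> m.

value=40.72 m

The algebra carries full precision; the intermediates are displayed rounded — rounded once at the end, at four significant digits.
Convert: Contact area A = π·d²/4 = π·(0.008122 m)²/4 = 5.181e-05 m².
Expressed in SI base units: W = 9.504 N, H = 2.678e+08 Pa, K = 3.858e-03.
Limit volume V_lim = h_lim·A = 1.076e-04 · 5.181e-05 = 5.575e-09 m³.
Sliding life L = V_lim·H/(K·W) = 5.575e-09 · 2.678e+08 / (3.858e-03 · 9.504) = 40.72 m.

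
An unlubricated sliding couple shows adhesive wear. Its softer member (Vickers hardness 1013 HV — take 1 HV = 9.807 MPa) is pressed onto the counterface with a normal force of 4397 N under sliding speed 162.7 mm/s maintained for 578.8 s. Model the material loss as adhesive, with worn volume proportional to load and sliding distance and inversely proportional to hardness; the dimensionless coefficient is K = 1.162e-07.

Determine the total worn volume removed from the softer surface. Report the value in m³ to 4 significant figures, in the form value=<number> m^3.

The algebra keeps full precision — the intermediates appear rounded. Rounded once at the end: 4 significant figures.
Convert: Sliding speed v = 162.7 mm/s = 0.1627 m/s. Distance L = v·t = 0.1627 m/s × 578.8 s = 94.17 m.
Convert: Hardness H = 1013 HV × 9.807 MPa/HV = 9934 MPa = 9.934e+09 Pa.
In SI base units, W = 4397 N, H = 9.934e+09 Pa, K = 1.162e-07.
Worn volume V = K·W·L/H = 1.162e-07 · 4397 · 94.17 / 9.934e+09 = 4.843e-12 m³.

value=4.843e-12 m^3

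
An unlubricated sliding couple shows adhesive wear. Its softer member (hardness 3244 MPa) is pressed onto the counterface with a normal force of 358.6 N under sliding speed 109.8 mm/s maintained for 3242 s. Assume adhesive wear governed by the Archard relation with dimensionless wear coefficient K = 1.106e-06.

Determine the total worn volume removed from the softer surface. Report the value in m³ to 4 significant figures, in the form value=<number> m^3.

value=4.352e-11 m^3

Quoted intermediates are rounded, and the computation holds full precision. Rounded once at the end to 4 significant figures.
Convert: Sliding speed v = 109.8 mm/s = 0.1098 m/s. The distance L = v·t = 0.1098 m/s × 3242 s = 356.0 m.
Convert: Hardness H = 3244 MPa = 3.244e+09 Pa.
In SI base units, W = 358.6 N, H = 3.244e+09 Pa, K = 1.106e-06.
Archard volume V = K·W·L/H = 1.106e-06 · 358.6 · 356.0 / 3.244e+09 = 4.352e-11 m³.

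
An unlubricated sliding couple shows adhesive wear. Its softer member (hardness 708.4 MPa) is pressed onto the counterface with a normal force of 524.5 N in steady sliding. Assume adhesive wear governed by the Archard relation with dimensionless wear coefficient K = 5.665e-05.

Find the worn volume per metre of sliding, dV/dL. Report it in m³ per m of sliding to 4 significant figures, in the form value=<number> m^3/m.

Each operation runs at full precision; displayed values are rounded — a single final rounding, at 4 significant digits.
Hardness H = 708.4 MPa = 7.084e+08 Pa.
As SI base values: W = 524.5 N, H = 7.084e+08 Pa, K = 5.665e-05.
The wear rate dV/dL = K·W/H: 5.665e-05 · 524.5 / 7.084e+08 = 4.194e-11 m³/m.

value=4.194e-11 m^3/m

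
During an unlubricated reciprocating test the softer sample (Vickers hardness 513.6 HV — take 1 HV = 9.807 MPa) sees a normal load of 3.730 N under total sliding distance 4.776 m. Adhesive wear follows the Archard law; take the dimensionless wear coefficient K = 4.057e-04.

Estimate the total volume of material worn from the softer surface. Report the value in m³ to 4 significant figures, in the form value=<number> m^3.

value=1.435e-12 m^3

The computation keeps full precision — the intermediates are displayed rounded — rounded once at the end: 4 significant digits.
Hardness H = 513.6 HV × 9.807 MPa/HV = 5037 MPa = 5.037e+09 Pa.
In SI base units, W = 3.730 N, H = 5.037e+09 Pa, K = 4.057e-04.
By Archard's law, V = K·W·L/H = 4.057e-04 · 3.730 · 4.776 / 5.037e+09 = 1.435e-12 m³.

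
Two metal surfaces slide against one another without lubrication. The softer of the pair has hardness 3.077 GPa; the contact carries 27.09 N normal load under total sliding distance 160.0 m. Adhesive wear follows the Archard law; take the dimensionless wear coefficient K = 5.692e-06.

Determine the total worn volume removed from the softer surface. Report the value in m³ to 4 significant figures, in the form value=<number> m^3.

All arithmetic holds full float precision; intermediate values are printed rounded. Rounded once at the end: 4 significant digits.
Convert: Hardness H = 3.077 GPa = 3.077e+09 Pa.
Restated in SI base units: W = 27.09 N, H = 3.077e+09 Pa, K = 5.692e-06.
Archard relation: V = K·W·L/H = 5.692e-06 · 27.09 · 160.0 / 3.077e+09 = 8.018e-12 m³.

value=8.018e-12 m^3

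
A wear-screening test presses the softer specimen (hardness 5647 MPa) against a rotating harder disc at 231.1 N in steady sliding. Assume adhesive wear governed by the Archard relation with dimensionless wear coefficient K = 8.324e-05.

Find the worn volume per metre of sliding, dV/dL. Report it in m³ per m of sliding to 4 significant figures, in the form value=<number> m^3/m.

value=3.407e-12 m^3/m

All arithmetic runs at full precision — the intermediates are shown rounded; a single final rounding: 4 significant digits.
Convert: Hardness H = 5647 MPa = 5.647e+09 Pa.
Expressed in SI base units: W = 231.1 N, H = 5.647e+09 Pa, K = 8.324e-05.
Wear rate dV/dL = K·W/H (no L dependence): 8.324e-05 · 231.1 / 5.647e+09 = 3.407e-12 m³/m.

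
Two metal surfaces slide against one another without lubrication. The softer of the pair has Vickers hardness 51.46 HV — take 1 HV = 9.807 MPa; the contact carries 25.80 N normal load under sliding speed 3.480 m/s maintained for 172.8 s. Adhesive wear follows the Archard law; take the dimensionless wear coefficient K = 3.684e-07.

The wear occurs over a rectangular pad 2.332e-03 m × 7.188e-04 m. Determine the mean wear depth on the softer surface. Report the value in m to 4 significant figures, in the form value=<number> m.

value=6.756e-06 m

Shown intermediates are rounded — the computation maintains exact precision, and one last rounding to 4 significant figures.
Distance covered L = v·t = 3.480 m/s × 172.8 s = 601.3 m.
Hardness H = 51.46 HV × 9.807 MPa/HV = 504.7 MPa = 5.047e+08 Pa.
Contact area A = 2.332e-03 m × 7.188e-04 m = 1.676e-06 m².
As SI base values: W = 25.80 N, H = 5.047e+08 Pa, K = 3.684e-07.
Apply Archard: V = K·W·L/H = 3.684e-07 · 25.80 · 601.3 / 5.047e+08 = 1.133e-11 m³.
Wear depth h = V/A = 1.133e-11 / 1.676e-06 = 6.756e-06 m.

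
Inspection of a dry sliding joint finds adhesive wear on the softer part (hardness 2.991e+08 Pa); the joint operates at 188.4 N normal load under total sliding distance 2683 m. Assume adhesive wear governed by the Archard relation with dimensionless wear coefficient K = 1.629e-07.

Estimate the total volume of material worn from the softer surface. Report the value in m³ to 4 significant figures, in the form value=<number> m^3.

Every step carries exact precision — shown intermediates are rounded, and one final rounding, at four significant figures.
Restated in SI base units: W = 188.4 N, H = 2.991e+08 Pa, K = 1.629e-07.
Apply Archard: V = K·W·L/H = 1.629e-07 · 188.4 · 2683 / 2.991e+08 = 2.753e-10 m³.

value=2.753e-10 m^3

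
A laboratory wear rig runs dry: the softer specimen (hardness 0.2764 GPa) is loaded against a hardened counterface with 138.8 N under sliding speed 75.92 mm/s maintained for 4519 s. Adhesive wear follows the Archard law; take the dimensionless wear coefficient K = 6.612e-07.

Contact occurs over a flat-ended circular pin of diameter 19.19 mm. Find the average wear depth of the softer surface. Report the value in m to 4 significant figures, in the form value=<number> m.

Every step keeps full precision — intermediate values are printed rounded — a single final rounding: 4 significant figures.
Convert: Sliding speed v = 75.92 mm/s = 0.07592 m/s. Distance covered L = v·t = 0.07592 m/s × 4519 s = 343.1 m.
Convert: Hardness H = 0.2764 GPa = 2.764e+08 Pa.
Convert: Pin diameter d = 19.19 mm = 0.01919 m. Contact area A = π·d²/4 = π·(0.01919 m)²/4 = 2.892e-04 m².
As SI base values: W = 138.8 N, H = 2.764e+08 Pa, K = 6.612e-07.
The Archard volume V = K·W·L/H = 6.612e-07 · 138.8 · 343.1 / 2.764e+08 = 1.139e-10 m³.
Mean depth h = V/A = 1.139e-10 / 2.892e-04 = 3.939e-07 m.

value=3.939e-07 m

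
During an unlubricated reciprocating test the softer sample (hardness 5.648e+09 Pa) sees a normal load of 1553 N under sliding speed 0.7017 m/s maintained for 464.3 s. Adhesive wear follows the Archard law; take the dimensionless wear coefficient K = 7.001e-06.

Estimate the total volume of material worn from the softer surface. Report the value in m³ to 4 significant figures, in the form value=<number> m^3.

value=6.272e-10 m^3

The computation keeps full precision, and the intermediates are displayed rounded, and a lone final rounding to 4 significant digits.
Sliding distance L = v·t = 0.7017 m/s × 464.3 s = 325.8 m.
In SI base units: W = 1553 N, H = 5.648e+09 Pa, K = 7.001e-06.
Volume removed: V = K·W·L/H = 7.001e-06 · 1553 · 325.8 / 5.648e+09 = 6.272e-10 m³.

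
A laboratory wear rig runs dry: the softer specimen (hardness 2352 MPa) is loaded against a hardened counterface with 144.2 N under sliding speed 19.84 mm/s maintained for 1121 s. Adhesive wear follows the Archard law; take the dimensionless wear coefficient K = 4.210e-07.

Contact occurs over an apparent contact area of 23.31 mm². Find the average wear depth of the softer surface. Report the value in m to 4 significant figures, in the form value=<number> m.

Printed values are rounded. All working math carries full float precision — rounded just once to four significant figures.
Sliding speed v = 19.84 mm/s = 0.01984 m/s. Distance L = v·t = 0.01984 m/s × 1121 s = 22.24 m.
Hardness H = 2352 MPa = 2.352e+09 Pa.
Contact area A = 23.31 mm² = 2.331e-05 m².
Restated in SI base units: W = 144.2 N, H = 2.352e+09 Pa, K = 4.210e-07.
Archard relation: V = K·W·L/H = 4.210e-07 · 144.2 · 22.24 / 2.352e+09 = 5.741e-13 m³.
Mean wear depth h = V/A = 5.741e-13 / 2.331e-05 = 2.463e-08 m.

value=2.463e-08 m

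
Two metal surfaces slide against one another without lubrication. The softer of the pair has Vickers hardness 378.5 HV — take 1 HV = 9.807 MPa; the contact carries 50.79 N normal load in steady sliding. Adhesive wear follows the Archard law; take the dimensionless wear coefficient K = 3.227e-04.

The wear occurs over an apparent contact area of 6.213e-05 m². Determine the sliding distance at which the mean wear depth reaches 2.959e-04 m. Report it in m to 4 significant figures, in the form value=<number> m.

Shown intermediates are rounded — each operation maintains exact precision, and one final rounding, at 4 significant figures.
Hardness H = 378.5 HV × 9.807 MPa/HV = 3712 MPa = 3.712e+09 Pa.
Collected in SI base units: W = 50.79 N, H = 3.712e+09 Pa, K = 3.227e-04.
Wearable volume V_lim = h_lim·A = 2.959e-04 · 6.213e-05 = 1.838e-08 m³.
Life L = V_lim·H/(K·W) = 1.838e-08 · 3.712e+09 / (3.227e-04 · 50.79) = 4164 m.

value=4164 m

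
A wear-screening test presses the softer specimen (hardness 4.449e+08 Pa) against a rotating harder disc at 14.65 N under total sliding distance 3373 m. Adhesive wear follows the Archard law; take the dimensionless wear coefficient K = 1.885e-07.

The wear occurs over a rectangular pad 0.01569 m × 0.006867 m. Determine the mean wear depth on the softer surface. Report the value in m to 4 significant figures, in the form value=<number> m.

Each operation holds exact precision — quoted intermediates are rounded; rounded just once, at 4 significant figures.
Contact area A = 0.01569 m × 0.006867 m = 1.077e-04 m².
Expressed in SI base units: W = 14.65 N, H = 4.449e+08 Pa, K = 1.885e-07.
Volume removed: V = K·W·L/H = 1.885e-07 · 14.65 · 3373 / 4.449e+08 = 2.094e-11 m³.
Mean depth h = V/A = 2.094e-11 / 1.077e-04 = 1.943e-07 m.

value=1.943e-07 m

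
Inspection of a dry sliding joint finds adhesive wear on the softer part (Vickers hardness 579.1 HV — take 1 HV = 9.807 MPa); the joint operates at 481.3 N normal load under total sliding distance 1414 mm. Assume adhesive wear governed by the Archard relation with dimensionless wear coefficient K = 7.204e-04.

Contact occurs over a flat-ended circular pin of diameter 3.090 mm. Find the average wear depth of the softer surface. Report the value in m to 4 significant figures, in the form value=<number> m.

value=1.151e-05 m

Intermediates are shown rounded; the computation holds exact precision. Rounded once at the end, at four significant digits.
The distance L = 1414 mm = 1.414 m.
Hardness H = 579.1 HV × 9.807 MPa/HV = 5679 MPa = 5.679e+09 Pa.
Pin diameter d = 3.090 mm = 0.003090 m. Contact area A = π·d²/4 = π·(0.003090 m)²/4 = 7.499e-06 m².
In SI base units: W = 481.3 N, H = 5.679e+09 Pa, K = 7.204e-04.
Worn volume V = K·W·L/H = 7.204e-04 · 481.3 · 1.414 / 5.679e+09 = 8.633e-11 m³.
Depth of wear h = V/A = 8.633e-11 / 7.499e-06 = 1.151e-05 m.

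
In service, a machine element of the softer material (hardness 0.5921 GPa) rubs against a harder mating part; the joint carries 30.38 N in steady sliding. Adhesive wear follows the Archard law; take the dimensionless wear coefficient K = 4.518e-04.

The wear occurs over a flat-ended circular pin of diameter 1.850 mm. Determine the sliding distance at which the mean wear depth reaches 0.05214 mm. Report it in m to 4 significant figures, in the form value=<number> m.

Intermediates are printed rounded, and all arithmetic holds exact precision — one last rounding, at four significant digits.
Convert: Hardness H = 0.5921 GPa = 5.921e+08 Pa.
Convert: Pin diameter d = 1.850 mm = 0.001850 m. Contact area A = π·d²/4 = π·(0.001850 m)²/4 = 2.688e-06 m².
Convert: Depth limit h_lim = 0.05214 mm = 5.214e-05 m.
In SI base units, W = 30.38 N, H = 5.921e+08 Pa, K = 4.518e-04.
Allowed volume V_lim = h_lim·A = 5.214e-05 · 2.688e-06 = 1.402e-10 m³.
So the life L = V_lim·H/(K·W) = 1.402e-10 · 5.921e+08 / (4.518e-04 · 30.38) = 6.046 m.

value=6.046 m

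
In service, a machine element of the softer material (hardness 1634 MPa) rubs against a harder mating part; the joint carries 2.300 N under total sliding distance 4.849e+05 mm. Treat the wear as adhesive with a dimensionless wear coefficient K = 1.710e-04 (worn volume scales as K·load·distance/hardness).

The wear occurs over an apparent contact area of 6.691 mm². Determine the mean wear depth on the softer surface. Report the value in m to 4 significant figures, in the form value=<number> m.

value=1.744e-05 m

Every step holds full precision — the intermediates are displayed rounded; one final rounding to four significant digits.
Path length L = 4.849e+05 mm = 484.9 m.
Hardness H = 1634 MPa = 1.634e+09 Pa.
Contact area A = 6.691 mm² = 6.691e-06 m².
Collected in SI base units: W = 2.300 N, H = 1.634e+09 Pa, K = 1.710e-04.
Worn volume V = K·W·L/H = 1.710e-04 · 2.300 · 484.9 / 1.634e+09 = 1.167e-10 m³.
Wear depth h = V/A = 1.167e-10 / 6.691e-06 = 1.744e-05 m.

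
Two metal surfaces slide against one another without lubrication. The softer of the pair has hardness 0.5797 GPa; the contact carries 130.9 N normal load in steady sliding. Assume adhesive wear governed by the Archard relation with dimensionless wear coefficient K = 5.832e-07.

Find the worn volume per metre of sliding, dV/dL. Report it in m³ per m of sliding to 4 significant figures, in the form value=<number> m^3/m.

The algebra maintains full float precision. Displayed values are rounded. Rounded once at the end to four significant digits.
Hardness H = 0.5797 GPa = 5.797e+08 Pa.
Expressed in SI base units: W = 130.9 N, H = 5.797e+08 Pa, K = 5.832e-07.
Rate of wear dV/dL = K·W/H: 5.832e-07 · 130.9 / 5.797e+08 = 1.317e-13 m³/m.

value=1.317e-13 m^3/m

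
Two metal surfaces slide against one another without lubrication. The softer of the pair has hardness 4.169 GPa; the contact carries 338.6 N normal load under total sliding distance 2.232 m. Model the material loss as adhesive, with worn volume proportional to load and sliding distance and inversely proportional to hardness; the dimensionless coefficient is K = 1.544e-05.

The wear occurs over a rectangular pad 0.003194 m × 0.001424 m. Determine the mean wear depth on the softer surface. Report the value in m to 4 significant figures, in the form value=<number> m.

value=6.154e-07 m

Each operation carries full float precision. Intermediate values are shown rounded; a single final rounding, at 4 significant digits.
Hardness H = 4.169 GPa = 4.169e+09 Pa.
Contact area A = 0.003194 m × 0.001424 m = 4.548e-06 m².
In SI base units, W = 338.6 N, H = 4.169e+09 Pa, K = 1.544e-05.
Worn volume V = K·W·L/H = 1.544e-05 · 338.6 · 2.232 / 4.169e+09 = 2.799e-12 m³.
Mean depth h = V/A = 2.799e-12 / 4.548e-06 = 6.154e-07 m.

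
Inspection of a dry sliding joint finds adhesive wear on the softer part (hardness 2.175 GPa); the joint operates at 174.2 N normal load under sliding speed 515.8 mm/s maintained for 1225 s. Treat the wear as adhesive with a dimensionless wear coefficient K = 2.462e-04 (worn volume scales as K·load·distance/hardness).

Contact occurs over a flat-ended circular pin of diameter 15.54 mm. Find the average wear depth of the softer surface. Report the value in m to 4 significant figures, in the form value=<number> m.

value=6.569e-05 m

Intermediate values appear rounded — the algebra keeps exact precision; one final rounding to 4 significant figures.
Sliding speed v = 515.8 mm/s = 0.5158 m/s. Distance L = v·t = 0.5158 m/s × 1225 s = 631.9 m.
Hardness H = 2.175 GPa = 2.175e+09 Pa.
Pin diameter d = 15.54 mm = 0.01554 m. Contact area A = π·d²/4 = π·(0.01554 m)²/4 = 1.897e-04 m².
In SI base units, W = 174.2 N, H = 2.175e+09 Pa, K = 2.462e-04.
The Archard volume V = K·W·L/H = 2.462e-04 · 174.2 · 631.9 / 2.175e+09 = 1.246e-08 m³.
Depth of wear h = V/A = 1.246e-08 / 1.897e-04 = 6.569e-05 m.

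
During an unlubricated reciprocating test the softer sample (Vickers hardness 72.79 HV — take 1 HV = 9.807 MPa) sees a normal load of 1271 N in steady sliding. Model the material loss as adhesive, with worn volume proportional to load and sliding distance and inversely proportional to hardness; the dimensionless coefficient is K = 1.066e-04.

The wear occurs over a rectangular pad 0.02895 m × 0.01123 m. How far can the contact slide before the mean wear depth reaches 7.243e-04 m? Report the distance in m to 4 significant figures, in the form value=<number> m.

value=1241 m

All arithmetic maintains exact precision. Intermediates appear rounded, and a single final rounding, at four significant figures.
Hardness H = 72.79 HV × 9.807 MPa/HV = 713.9 MPa = 7.139e+08 Pa.
Contact area A = 0.02895 m × 0.01123 m = 3.251e-04 m².
Working in SI base units: W = 1271 N, H = 7.139e+08 Pa, K = 1.066e-04.
Permissible volume V_lim = h_lim·A = 7.243e-04 · 3.251e-04 = 2.355e-07 m³.
Inverting, life L = V_lim·H/(K·W) = 2.355e-07 · 7.139e+08 / (1.066e-04 · 1271) = 1241 m.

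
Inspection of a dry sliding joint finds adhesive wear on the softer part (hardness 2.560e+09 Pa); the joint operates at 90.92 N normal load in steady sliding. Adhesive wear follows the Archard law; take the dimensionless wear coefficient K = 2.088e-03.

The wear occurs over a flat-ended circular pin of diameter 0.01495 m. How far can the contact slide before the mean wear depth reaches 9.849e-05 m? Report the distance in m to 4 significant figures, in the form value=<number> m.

value=233.1 m

The computation runs at full float precision. The intermediates are displayed rounded; one final rounding, at 4 significant digits.
Contact area A = π·d²/4 = π·(0.01495 m)²/4 = 1.755e-04 m².
Expressed in SI base units: W = 90.92 N, H = 2.560e+09 Pa, K = 2.088e-03.
Wearable volume V_lim = h_lim·A = 9.849e-05 · 1.755e-04 = 1.729e-08 m³.
Life L = V_lim·H/(K·W) = 1.729e-08 · 2.560e+09 / (2.088e-03 · 90.92) = 233.1 m.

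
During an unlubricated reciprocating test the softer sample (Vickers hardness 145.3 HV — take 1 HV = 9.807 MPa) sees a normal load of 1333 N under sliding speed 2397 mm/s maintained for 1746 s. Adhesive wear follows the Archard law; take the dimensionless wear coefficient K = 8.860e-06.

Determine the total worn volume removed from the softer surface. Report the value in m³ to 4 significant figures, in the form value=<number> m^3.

value=3.469e-08 m^3

Intermediates are printed rounded; the computation runs at full float precision — one last rounding, at 4 significant figures.
Convert: Sliding speed v = 2397 mm/s = 2.397 m/s. The distance L = v·t = 2.397 m/s × 1746 s = 4185 m.
Convert: Hardness H = 145.3 HV × 9.807 MPa/HV = 1425 MPa = 1.425e+09 Pa.
In SI base units: W = 1333 N, H = 1.425e+09 Pa, K = 8.860e-06.
Apply Archard: V = K·W·L/H = 8.860e-06 · 1333 · 4185 / 1.425e+09 = 3.469e-08 m³.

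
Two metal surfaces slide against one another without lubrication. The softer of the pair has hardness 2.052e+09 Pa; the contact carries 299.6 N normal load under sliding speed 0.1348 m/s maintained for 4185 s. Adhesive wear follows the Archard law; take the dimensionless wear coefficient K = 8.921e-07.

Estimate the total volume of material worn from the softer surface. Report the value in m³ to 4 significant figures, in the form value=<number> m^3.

value=7.348e-11 m^3

All arithmetic holds full precision, and intermediates are shown rounded; a lone final rounding to four significant digits.
Convert: Distance L = v·t = 0.1348 m/s × 4185 s = 564.1 m.
Restated in SI base units: W = 299.6 N, H = 2.052e+09 Pa, K = 8.921e-07.
The Archard volume V = K·W·L/H = 8.921e-07 · 299.6 · 564.1 / 2.052e+09 = 7.348e-11 m³.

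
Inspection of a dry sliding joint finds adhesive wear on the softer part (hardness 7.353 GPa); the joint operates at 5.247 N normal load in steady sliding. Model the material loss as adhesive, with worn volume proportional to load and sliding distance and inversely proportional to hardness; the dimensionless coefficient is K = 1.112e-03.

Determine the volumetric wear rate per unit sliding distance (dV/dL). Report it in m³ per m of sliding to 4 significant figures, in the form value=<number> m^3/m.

The algebra keeps exact precision — printed values are rounded. Rounded once at the end, at 4 significant figures.
Hardness H = 7.353 GPa = 7.353e+09 Pa.
Expressed in SI base units: W = 5.247 N, H = 7.353e+09 Pa, K = 1.112e-03.
The wear rate dV/dL = K·W/H, so: 1.112e-03 · 5.247 / 7.353e+09 = 7.935e-13 m³/m.

value=7.935e-13 m^3/m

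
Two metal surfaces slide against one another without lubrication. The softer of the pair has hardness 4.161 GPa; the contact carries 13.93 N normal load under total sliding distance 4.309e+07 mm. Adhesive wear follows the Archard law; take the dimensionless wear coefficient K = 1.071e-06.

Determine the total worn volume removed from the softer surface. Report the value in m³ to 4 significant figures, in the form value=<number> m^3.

value=1.545e-10 m^3

Every step keeps exact precision; intermediates are printed rounded, and a single final rounding, at four significant digits.
Distance covered L = 4.309e+07 mm = 4.309e+04 m.
Hardness H = 4.161 GPa = 4.161e+09 Pa.
Collected in SI base units: W = 13.93 N, H = 4.161e+09 Pa, K = 1.071e-06.
Worn volume V = K·W·L/H = 1.071e-06 · 13.93 · 4.309e+04 / 4.161e+09 = 1.545e-10 m³.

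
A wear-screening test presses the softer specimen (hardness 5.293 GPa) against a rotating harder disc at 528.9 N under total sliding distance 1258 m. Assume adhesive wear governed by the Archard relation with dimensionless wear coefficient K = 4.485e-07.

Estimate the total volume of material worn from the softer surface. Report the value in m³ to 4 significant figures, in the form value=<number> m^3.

value=5.638e-11 m^3

The computation holds full float precision, and the intermediates are displayed rounded — rounded once at the end, at four significant figures.
Convert: Hardness H = 5.293 GPa = 5.293e+09 Pa.
As SI base values: W = 528.9 N, H = 5.293e+09 Pa, K = 4.485e-07.
Archard relation: V = K·W·L/H = 4.485e-07 · 528.9 · 1258 / 5.293e+09 = 5.638e-11 m³.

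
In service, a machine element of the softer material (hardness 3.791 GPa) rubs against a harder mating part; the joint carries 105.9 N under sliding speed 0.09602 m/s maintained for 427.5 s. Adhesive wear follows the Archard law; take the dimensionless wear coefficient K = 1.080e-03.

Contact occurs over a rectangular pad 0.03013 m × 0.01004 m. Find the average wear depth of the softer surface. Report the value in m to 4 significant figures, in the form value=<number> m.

value=4.094e-06 m

Quoted intermediates are rounded — the computation runs at exact precision, and rounded once at the end, at four significant digits.
Convert: Sliding distance L = v·t = 0.09602 m/s × 427.5 s = 41.05 m.
Convert: Hardness H = 3.791 GPa = 3.791e+09 Pa.
Convert: Contact area A = 0.03013 m × 0.01004 m = 3.025e-04 m².
Restated in SI base units: W = 105.9 N, H = 3.791e+09 Pa, K = 1.080e-03.
Archard volume V = K·W·L/H = 1.080e-03 · 105.9 · 41.05 / 3.791e+09 = 1.238e-09 m³.
Depth of wear h = V/A = 1.238e-09 / 3.025e-04 = 4.094e-06 m.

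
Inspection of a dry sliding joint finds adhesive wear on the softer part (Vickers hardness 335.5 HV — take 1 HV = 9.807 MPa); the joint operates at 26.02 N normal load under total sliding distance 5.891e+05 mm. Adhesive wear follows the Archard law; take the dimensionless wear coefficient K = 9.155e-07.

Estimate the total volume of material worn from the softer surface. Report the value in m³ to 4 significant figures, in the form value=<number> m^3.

value=4.265e-12 m^3

Intermediates are printed rounded, and each operation carries exact precision, and rounded once at the end, at 4 significant digits.
Convert: Total distance L = 5.891e+05 mm = 589.1 m.
Convert: Hardness H = 335.5 HV × 9.807 MPa/HV = 3290 MPa = 3.290e+09 Pa.
Working in SI base units: W = 26.02 N, H = 3.290e+09 Pa, K = 9.155e-07.
The Archard volume V = K·W·L/H = 9.155e-07 · 26.02 · 589.1 / 3.290e+09 = 4.265e-12 m³.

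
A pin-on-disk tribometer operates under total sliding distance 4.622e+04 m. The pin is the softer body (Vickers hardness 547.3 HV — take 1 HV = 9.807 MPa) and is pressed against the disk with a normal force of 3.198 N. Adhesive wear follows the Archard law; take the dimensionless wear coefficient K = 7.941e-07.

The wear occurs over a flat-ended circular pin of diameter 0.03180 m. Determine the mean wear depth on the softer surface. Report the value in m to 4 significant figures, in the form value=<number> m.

The algebra carries full precision — the intermediates are displayed rounded. Rounded just once, at four significant figures.
Hardness H = 547.3 HV × 9.807 MPa/HV = 5367 MPa = 5.367e+09 Pa.
Contact area A = π·d²/4 = π·(0.03180 m)²/4 = 7.942e-04 m².
As SI base values: W = 3.198 N, H = 5.367e+09 Pa, K = 7.941e-07.
By Archard's law, V = K·W·L/H = 7.941e-07 · 3.198 · 4.622e+04 / 5.367e+09 = 2.187e-11 m³.
Mean wear depth h = V/A = 2.187e-11 / 7.942e-04 = 2.753e-08 m.

value=2.753e-08 m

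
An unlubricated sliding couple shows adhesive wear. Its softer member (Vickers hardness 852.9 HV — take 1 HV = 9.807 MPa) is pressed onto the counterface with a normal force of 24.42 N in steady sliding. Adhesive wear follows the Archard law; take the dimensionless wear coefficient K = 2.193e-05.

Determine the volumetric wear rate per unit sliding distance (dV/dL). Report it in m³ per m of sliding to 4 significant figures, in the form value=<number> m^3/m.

Each operation carries exact precision, and intermediates appear rounded — a lone final rounding to four significant figures.
Hardness H = 852.9 HV × 9.807 MPa/HV = 8364 MPa = 8.364e+09 Pa.
Working in SI base units: W = 24.42 N, H = 8.364e+09 Pa, K = 2.193e-05.
Volumetric rate dV/dL = K·W/H — distance-free: 2.193e-05 · 24.42 / 8.364e+09 = 6.403e-14 m³/m.

value=6.403e-14 m^3/m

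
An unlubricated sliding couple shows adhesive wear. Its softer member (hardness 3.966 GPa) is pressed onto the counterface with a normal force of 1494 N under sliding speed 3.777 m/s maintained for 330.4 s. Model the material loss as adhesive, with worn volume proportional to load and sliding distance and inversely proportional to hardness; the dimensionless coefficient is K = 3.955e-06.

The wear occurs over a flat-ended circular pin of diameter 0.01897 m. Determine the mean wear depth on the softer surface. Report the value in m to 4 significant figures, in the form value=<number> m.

value=6.578e-06 m

Intermediate values are printed rounded. Each operation holds full float precision; rounded once at the end: four significant figures.
Convert: The distance L = v·t = 3.777 m/s × 330.4 s = 1248 m.
Convert: Hardness H = 3.966 GPa = 3.966e+09 Pa.
Convert: Contact area A = π·d²/4 = π·(0.01897 m)²/4 = 2.826e-04 m².
SI base units throughout: W = 1494 N, H = 3.966e+09 Pa, K = 3.955e-06.
By Archard's law, V = K·W·L/H = 3.955e-06 · 1494 · 1248 / 3.966e+09 = 1.859e-09 m³.
Depth of wear h = V/A = 1.859e-09 / 2.826e-04 = 6.578e-06 m.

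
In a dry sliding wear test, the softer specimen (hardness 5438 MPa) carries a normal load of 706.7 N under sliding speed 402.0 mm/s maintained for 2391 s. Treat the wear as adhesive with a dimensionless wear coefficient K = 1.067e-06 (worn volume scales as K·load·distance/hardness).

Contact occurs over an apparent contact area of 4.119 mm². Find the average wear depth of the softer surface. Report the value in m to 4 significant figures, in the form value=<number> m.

value=3.236e-05 m

Each operation maintains full float precision, and quoted intermediates are rounded, and one final rounding to four significant digits.
Convert: Sliding speed v = 402.0 mm/s = 0.4020 m/s. Distance covered L = v·t = 0.4020 m/s × 2391 s = 961.2 m.
Convert: Hardness H = 5438 MPa = 5.438e+09 Pa.
Convert: Contact area A = 4.119 mm² = 4.119e-06 m².
In SI base units, W = 706.7 N, H = 5.438e+09 Pa, K = 1.067e-06.
Archard volume V = K·W·L/H = 1.067e-06 · 706.7 · 961.2 / 5.438e+09 = 1.333e-10 m³.
Average depth h = V/A = 1.333e-10 / 4.119e-06 = 3.236e-05 m.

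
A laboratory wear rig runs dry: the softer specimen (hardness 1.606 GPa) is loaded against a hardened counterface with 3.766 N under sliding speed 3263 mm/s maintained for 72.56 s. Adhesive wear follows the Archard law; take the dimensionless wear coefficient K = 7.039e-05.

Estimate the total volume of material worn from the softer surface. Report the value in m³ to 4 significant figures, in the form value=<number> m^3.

The computation carries full precision, and intermediate values are shown rounded, and rounded once at the end: four significant digits.
Convert: Sliding speed v = 3263 mm/s = 3.263 m/s. Path length L = v·t = 3.263 m/s × 72.56 s = 236.8 m.
Convert: Hardness H = 1.606 GPa = 1.606e+09 Pa.
In SI base units, W = 3.766 N, H = 1.606e+09 Pa, K = 7.039e-05.
Volume removed: V = K·W·L/H = 7.039e-05 · 3.766 · 236.8 / 1.606e+09 = 3.908e-11 m³.

value=3.908e-11 m^3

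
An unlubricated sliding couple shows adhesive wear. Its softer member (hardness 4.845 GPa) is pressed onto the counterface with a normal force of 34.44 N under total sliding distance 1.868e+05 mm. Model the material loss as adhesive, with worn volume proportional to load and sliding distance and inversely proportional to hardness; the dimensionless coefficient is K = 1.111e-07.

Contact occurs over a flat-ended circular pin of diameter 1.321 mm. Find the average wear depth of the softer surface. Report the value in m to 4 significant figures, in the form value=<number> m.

Every step maintains full precision — the intermediates are shown rounded — rounded once at the end, at 4 significant figures.
Convert: Total distance L = 1.868e+05 mm = 186.8 m.
Convert: Hardness H = 4.845 GPa = 4.845e+09 Pa.
Convert: Pin diameter d = 1.321 mm = 0.001321 m. Contact area A = π·d²/4 = π·(0.001321 m)²/4 = 1.371e-06 m².
As SI base values: W = 34.44 N, H = 4.845e+09 Pa, K = 1.111e-07.
Archard relation: V = K·W·L/H = 1.111e-07 · 34.44 · 186.8 / 4.845e+09 = 1.475e-13 m³.
Mean depth h = V/A = 1.475e-13 / 1.371e-06 = 1.076e-07 m.

value=1.076e-07 m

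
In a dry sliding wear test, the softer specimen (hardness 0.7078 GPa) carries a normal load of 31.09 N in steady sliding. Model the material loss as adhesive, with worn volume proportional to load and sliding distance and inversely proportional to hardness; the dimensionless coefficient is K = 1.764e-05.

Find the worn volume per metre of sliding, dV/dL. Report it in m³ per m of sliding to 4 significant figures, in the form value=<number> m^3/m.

value=7.748e-13 m^3/m

Intermediates appear rounded, and each operation runs at full float precision — a lone final rounding, at 4 significant figures.
Convert: Hardness H = 0.7078 GPa = 7.078e+08 Pa.
SI base units throughout: W = 31.09 N, H = 7.078e+08 Pa, K = 1.764e-05.
Rate of wear dV/dL = K·W/H (no L dependence): 1.764e-05 · 31.09 / 7.078e+08 = 7.748e-13 m³/m.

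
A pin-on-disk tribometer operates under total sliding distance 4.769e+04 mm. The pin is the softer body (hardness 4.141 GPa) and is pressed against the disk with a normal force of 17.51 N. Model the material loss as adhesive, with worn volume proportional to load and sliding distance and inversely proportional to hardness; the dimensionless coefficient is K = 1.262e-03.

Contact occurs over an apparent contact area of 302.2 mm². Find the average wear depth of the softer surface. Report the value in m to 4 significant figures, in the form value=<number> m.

value=8.421e-07 m

The algebra keeps full float precision — intermediate values appear rounded; rounded just once to 4 significant figures.
Convert: Distance L = 4.769e+04 mm = 47.69 m.
Convert: Hardness H = 4.141 GPa = 4.141e+09 Pa.
Convert: Contact area A = 302.2 mm² = 3.022e-04 m².
Expressed in SI base units: W = 17.51 N, H = 4.141e+09 Pa, K = 1.262e-03.
The Archard volume V = K·W·L/H = 1.262e-03 · 17.51 · 47.69 / 4.141e+09 = 2.545e-10 m³.
Mean wear depth h = V/A = 2.545e-10 / 3.022e-04 = 8.421e-07 m.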